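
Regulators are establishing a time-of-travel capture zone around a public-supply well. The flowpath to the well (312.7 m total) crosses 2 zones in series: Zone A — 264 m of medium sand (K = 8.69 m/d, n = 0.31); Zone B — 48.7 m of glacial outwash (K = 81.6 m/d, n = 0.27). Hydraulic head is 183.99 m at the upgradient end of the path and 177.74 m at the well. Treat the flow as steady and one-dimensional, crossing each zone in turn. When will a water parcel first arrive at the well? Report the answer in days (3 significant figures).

471 days

Total head drop ΔH = 183.99 − 177.74 = 6.25 m
Continuity: the same q passes through each zone, so ΔH = q·Σ(L_j/K_j) — the zones act as resistances in series.
Σ(L/K) = 264/8.69 + 48.7/81.6 = 30.38 + 0.5968 = 30.98 d
q = ΔH / Σ(L/K) = 6.25 / 30.98 = 0.2018 m/d (same in every zone)
Zone A: v = q/n = 0.2018/0.31 = 0.6509 m/d → t_A = 264/0.6509 = 405.6 d
Zone B: v = q/n = 0.2018/0.27 = 0.7473 m/d → t_B = 48.7/0.7473 = 65.17 d
Total t = 405.6 + 65.17 = 470.8 d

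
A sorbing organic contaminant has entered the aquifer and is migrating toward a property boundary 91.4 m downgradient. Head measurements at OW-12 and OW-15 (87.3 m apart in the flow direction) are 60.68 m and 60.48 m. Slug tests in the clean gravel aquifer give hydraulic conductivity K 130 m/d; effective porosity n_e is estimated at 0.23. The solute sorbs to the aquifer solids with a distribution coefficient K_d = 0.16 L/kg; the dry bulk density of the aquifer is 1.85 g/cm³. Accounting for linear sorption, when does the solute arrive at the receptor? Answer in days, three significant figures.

Hydraulic gradient i = (60.68 − 60.48) / 87.3 = 0.20 / 87.3 = 0.002291
q = Ki = 130 × 0.002291 = 0.2978 m/d
Seepage velocity v = q / n = 0.2978 / 0.23 = 1.295 m/d
Retardation R = 1 + ρ_b·K_d/n = 1 + 1.85×0.16/0.23 = 2.287
Contaminant velocity v_c = v/R = 1.295/2.287 = 0.5662 m/d
t = L/v_c = 91.4/0.5662 = 161.4 d

161 days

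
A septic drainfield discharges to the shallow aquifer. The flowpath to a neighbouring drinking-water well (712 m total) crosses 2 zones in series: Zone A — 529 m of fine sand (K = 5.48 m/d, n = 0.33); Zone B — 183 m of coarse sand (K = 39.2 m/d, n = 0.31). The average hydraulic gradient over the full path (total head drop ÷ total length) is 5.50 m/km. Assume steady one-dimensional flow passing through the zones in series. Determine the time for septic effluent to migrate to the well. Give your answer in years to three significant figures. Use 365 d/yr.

For zones in series the flux q is common to all zones; the equivalent conductivity is the harmonic (thickness-weighted) mean, K_eq = L_total / Σ(L_j/K_j).
Σ(L/K) = 529/5.48 + 183/39.2 = 96.53 + 4.668 = 101.2 d
K_eq = L_total / Σ(L/K) = 712 / 101.2 = 7.035 m/d
q = K_eq · i = 7.035 × 0.0055 = 0.03870 m/d (same in every zone)
Zone A: v = q/n = 0.03870/0.33 = 0.1173 m/d → t_A = 529/0.1173 = 4511 d
Zone B: v = q/n = 0.03870/0.31 = 0.1248 m/d → t_B = 183/0.1248 = 1466 d
Total t = 4511 + 1466 = 5977 d
   = 5977 / 365 = 16.4 yr

16.4 years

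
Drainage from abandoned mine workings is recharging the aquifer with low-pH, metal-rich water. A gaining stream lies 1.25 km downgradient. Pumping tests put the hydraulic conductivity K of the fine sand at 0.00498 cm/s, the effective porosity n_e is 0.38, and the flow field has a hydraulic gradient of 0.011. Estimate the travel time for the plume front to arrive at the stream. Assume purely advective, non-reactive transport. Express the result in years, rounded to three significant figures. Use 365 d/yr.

27.5 years

K = 0.00498 cm/s × 864 = 4.303 m/d
q = Ki = 4.303 × 0.011 = 0.04733 m/d
v = Ki/n = 4.303·0.011/0.38 = 0.1246 m/d
L = 1.25 km = 1250 m
t = L / v = 1250 / 0.1246 = 10040 d
   = 10040 / 365 = 27.5 yr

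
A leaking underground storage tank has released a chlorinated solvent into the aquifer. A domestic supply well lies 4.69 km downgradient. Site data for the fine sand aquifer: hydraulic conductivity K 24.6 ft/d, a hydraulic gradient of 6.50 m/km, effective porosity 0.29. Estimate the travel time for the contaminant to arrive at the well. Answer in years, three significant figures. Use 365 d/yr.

76.5 years

K = 24.6 ft/d × 0.3048 = 7.498 m/d
Darcy flux q = K·i = 7.498 × 0.0065 = 0.04874 m/d
Seepage velocity v = q / n = 0.04874 / 0.29 = 0.1681 m/d
L = 4.69 km = 4690 m
t = L / v = 4690 / 0.1681 = 27910 d
   = 27910 / 365 = 76.5 yr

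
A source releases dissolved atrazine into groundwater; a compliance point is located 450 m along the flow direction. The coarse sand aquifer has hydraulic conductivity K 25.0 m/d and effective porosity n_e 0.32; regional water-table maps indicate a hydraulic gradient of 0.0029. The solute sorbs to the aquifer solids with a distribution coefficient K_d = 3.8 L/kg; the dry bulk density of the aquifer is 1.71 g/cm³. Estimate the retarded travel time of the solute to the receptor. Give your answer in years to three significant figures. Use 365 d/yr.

116 years

Darcy flux q = K·i = 25.0 × 0.0029 = 0.07250 m/d
Seepage velocity v = q / n = 0.07250 / 0.32 = 0.2266 m/d
Retardation R = 1 + ρ_b·K_d/n = 1 + 1.71×3.8/0.32 = 21.31
Contaminant velocity v_c = v/R = 0.2266/21.31 = 0.01063 m/d
t = L/v_c = 450/0.01063 = 42320 d
   = 42320/365 = 116 yr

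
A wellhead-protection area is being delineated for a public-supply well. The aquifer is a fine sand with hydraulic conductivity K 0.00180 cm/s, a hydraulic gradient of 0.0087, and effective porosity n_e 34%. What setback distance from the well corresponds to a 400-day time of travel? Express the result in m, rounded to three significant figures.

K = 0.00180 cm/s × 864 = 1.555 m/d
q = Ki = 1.555 × 0.0087 = 0.01353 m/d
Seepage velocity v = q / n = 0.01353 / 0.34 = 0.03979 m/d
L = v × T = 0.03979 × 400 = 15.92 m

15.9 m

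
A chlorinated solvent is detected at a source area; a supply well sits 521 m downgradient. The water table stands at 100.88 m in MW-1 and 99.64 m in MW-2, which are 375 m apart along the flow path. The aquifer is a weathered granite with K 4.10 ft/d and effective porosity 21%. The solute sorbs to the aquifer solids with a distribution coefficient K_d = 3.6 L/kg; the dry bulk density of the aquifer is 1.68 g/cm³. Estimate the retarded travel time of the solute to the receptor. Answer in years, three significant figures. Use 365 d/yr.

2160 years

Hydraulic gradient i = (100.88 − 99.64) / 375 = 1.24 / 375 = 0.003307
K = 4.10 ft/d × 0.3048 = 1.250 m/d
Darcy flux q = K·i = 1.250 × 0.003307 = 0.004132 m/d
v_s = q/n_e = 0.004132/0.21 = 0.01968 m/d
Retardation R = 1 + ρ_b·K_d/n = 1 + 1.68×3.6/0.21 = 29.80
Contaminant velocity v_c = v/R = 0.01968/29.80 = 6.603e-4 m/d
t = L/v_c = 521/6.603e-4 = 789000 d
   = 789000/365 = 2160 yr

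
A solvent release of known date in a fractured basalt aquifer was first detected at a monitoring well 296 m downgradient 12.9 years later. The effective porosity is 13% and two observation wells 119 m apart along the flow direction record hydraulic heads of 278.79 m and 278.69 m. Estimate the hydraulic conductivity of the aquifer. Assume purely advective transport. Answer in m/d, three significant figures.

9.73 m/d

Hydraulic gradient i = (278.79 − 278.69) / 119 = 0.10 / 119 = 8.403e-4
t = 12.9 years = 4709 d
v = L / t = 296 / 4709 = 0.06287 m/d
K = v · n / i = 0.06287 × 0.13 / 8.403e-4 = 9.73 m/d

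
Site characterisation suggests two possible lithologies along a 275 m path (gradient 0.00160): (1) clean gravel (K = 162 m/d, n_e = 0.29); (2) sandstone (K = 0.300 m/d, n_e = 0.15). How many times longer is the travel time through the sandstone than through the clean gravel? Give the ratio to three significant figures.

Unit 1 (clean gravel): v = 162×0.0016/0.29 = 0.8938 m/d, t = 275/0.8938 = 307.7 d
Unit 2 (sandstone): v = 0.300×0.0016/0.15 = 0.003200 m/d, t = 275/0.003200 = 85940 d
t(sandstone) / t(clean gravel) = 85940/307.7 = 279

279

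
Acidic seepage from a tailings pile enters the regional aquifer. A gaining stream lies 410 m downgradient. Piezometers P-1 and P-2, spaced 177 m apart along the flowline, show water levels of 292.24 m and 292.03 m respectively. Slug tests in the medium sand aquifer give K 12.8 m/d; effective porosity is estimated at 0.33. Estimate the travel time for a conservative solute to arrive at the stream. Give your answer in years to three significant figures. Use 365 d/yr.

24.4 years

Hydraulic gradient i = (292.24 − 292.03) / 177 = 0.21 / 177 = 0.001186
Specific discharge q = 12.8 × 0.001186 = 0.01519 m/d
Seepage velocity v = q / n = 0.01519 / 0.33 = 0.04602 m/d
t = L / v = 410 / 0.04602 = 8909 d
   = 8909 / 365 = 24.4 yr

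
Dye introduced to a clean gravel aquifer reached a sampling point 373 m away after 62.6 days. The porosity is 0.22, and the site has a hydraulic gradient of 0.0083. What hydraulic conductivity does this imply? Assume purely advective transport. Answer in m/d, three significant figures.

158 m/d

v = L / t = 373 / 62.6 = 5.958 m/d
K = v · n / i = 5.958 × 0.22 / 0.0083 = 158 m/d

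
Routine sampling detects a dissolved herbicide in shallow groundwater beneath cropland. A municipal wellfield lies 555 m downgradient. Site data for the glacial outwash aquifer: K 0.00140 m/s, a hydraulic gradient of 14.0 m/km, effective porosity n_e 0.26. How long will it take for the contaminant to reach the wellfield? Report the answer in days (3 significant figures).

85.2 days

K = 0.00140 m/s × 86400 s/d = 121.0 m/d
Darcy flux q = K·i = 121.0 × 0.014 = 1.693 m/d
v_s = q/n_e = 1.693/0.26 = 6.513 m/d
t = L / v = 555 / 6.513 = 85.21 d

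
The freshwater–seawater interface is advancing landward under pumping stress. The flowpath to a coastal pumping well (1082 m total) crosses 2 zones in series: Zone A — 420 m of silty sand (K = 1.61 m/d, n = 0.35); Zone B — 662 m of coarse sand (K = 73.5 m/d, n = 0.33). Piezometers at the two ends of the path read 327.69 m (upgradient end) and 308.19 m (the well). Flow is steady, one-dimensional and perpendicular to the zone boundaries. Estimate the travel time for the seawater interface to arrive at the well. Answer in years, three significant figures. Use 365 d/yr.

13.9 years

Total head drop ΔH = 327.69 − 308.19 = 19.50 m
Continuity: the same q passes through each zone, so ΔH = q·Σ(L_j/K_j) — the zones act as resistances in series.
Σ(L/K) = 420/1.61 + 662/73.5 = 260.9 + 9.007 = 269.9 d
q = ΔH / Σ(L/K) = 19.50 / 269.9 = 0.07226 m/d (same in every zone)
Zone A: v = q/n = 0.07226/0.35 = 0.2064 m/d → t_A = 420/0.2064 = 2034 d
Zone B: v = q/n = 0.07226/0.33 = 0.2190 m/d → t_B = 662/0.2190 = 3023 d
Total t = 2034 + 3023 = 5058 d
   = 5058 / 365 = 13.9 yr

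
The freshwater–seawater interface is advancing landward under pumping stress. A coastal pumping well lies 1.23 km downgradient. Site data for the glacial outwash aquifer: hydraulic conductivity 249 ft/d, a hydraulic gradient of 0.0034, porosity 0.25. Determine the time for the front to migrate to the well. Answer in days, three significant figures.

K = 249 ft/d × 0.3048 = 75.90 m/d
Darcy flux q = K·i = 75.90 × 0.0034 = 0.2580 m/d
v_s = q/n_e = 0.2580/0.25 = 1.032 m/d
L = 1.23 km = 1230 m
t = L / v = 1230 / 1.032 = 1192 d

1190 days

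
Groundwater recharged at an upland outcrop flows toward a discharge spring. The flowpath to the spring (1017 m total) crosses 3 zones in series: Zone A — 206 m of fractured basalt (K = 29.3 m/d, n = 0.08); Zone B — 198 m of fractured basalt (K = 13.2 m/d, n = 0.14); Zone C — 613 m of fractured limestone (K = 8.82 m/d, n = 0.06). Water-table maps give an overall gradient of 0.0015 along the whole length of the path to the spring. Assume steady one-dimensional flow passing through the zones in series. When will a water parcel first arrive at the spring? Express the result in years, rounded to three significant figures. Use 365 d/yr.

13.3 years

Continuity: the same q passes through each zone, so ΔH = q·Σ(L_j/K_j) — the zones act as resistances in series.
Σ(L/K) = 206/29.3 + 198/13.2 + 613/8.82 = 7.031 + 15.00 + 69.50 = 91.53 d
K_eq = L_total / Σ(L/K) = 1017 / 91.53 = 11.11 m/d
q = K_eq · i = 11.11 × 0.0015 = 0.01667 m/d (same in every zone)
Zone A: v = q/n = 0.01667/0.08 = 0.2083 m/d → t_A = 206/0.2083 = 988.8 d
Zone B: v = q/n = 0.01667/0.14 = 0.1190 m/d → t_B = 198/0.1190 = 1663 d
Zone C: v = q/n = 0.01667/0.06 = 0.2778 m/d → t_C = 613/0.2778 = 2207 d
Total t = 988.8 + 1663 + 2207 = 4859 d
   = 4859 / 365 = 13.3 yr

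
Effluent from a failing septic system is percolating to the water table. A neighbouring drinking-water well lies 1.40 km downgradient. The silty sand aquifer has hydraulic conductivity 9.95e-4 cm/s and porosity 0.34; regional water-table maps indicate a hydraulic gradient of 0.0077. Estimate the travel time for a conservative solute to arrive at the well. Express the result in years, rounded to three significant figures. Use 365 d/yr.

K = 9.95e-4 cm/s × 864 = 0.8597 m/d
Specific discharge q = 0.8597 × 0.0077 = 0.006620 m/d
v = Ki/n = 0.8597·0.0077/0.34 = 0.01947 m/d
L = 1.40 km = 1400 m
t = L / v = 1400 / 0.01947 = 71910 d
   = 71910 / 365 = 197 yr

197 years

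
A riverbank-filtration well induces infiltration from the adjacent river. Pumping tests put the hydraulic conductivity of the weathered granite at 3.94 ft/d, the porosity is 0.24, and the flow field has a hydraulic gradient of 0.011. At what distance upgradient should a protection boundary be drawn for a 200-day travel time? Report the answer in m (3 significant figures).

11.0 m

K = 3.94 ft/d × 0.3048 = 1.201 m/d
q = Ki = 1.201 × 0.011 = 0.01321 m/d
Average linear velocity = 0.01321 / 0.24 = 0.05504 m/d
L = v × T = 0.05504 × 200 = 11.01 m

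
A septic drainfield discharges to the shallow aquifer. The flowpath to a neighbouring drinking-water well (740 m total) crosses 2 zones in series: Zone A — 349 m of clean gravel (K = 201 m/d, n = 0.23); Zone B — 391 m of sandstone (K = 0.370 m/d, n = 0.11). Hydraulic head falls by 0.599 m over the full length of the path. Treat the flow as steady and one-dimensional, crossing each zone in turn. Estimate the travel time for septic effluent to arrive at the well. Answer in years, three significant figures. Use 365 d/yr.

Steady 1-D flow in series ⇒ the Darcy flux q is identical in every zone and the zone head losses add (resistances L/K in series).
Σ(L/K) = 349/201 + 391/0.370 = 1.736 + 1057 = 1058 d
q = ΔH / Σ(L/K) = 0.599 / 1058 = 5.659e-4 m/d (same in every zone)
Zone A: v = q/n = 5.659e-4/0.23 = 0.002460 m/d → t_A = 349/0.002460 = 141800 d
Zone B: v = q/n = 5.659e-4/0.11 = 0.005145 m/d → t_B = 391/0.005145 = 76000 d
Total t = 141800 + 76000 = 217800 d
   = 217800 / 365 = 597 yr

597 years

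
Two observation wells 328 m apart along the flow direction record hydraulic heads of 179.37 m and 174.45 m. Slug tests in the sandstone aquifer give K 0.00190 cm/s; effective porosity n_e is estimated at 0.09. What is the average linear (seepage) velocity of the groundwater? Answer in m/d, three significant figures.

Hydraulic gradient i = (179.37 − 174.45) / 328 = 4.92 / 328 = 0.01500
K = 0.00190 cm/s × 864 = 1.642 m/d
Darcy flux q = K·i = 1.642 × 0.01500 = 0.02462 m/d
v_s = q/n_e = 0.02462/0.09 = 0.2736 m/d

0.274 m/d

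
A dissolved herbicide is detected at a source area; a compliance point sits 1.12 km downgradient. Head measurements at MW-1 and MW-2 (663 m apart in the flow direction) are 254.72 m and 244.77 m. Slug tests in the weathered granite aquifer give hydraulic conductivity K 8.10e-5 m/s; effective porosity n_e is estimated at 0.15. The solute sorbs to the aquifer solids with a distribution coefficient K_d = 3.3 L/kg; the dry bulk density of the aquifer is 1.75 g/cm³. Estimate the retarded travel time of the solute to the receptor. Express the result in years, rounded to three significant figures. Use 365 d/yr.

Hydraulic gradient i = (254.72 − 244.77) / 663 = 9.95 / 663 = 0.01501
K = 8.10e-5 m/s × 86400 s/d = 6.998 m/d
Darcy flux q = K·i = 6.998 × 0.01501 = 0.1050 m/d
Seepage velocity v = q / n = 0.1050 / 0.15 = 0.7002 m/d
Retardation R = 1 + ρ_b·K_d/n = 1 + 1.75×3.3/0.15 = 39.50
Contaminant velocity v_c = v/R = 0.7002/39.50 = 0.01773 m/d
L = 1.12 km = 1120 m
t = L/v_c = 1120/0.01773 = 63180 d
   = 63180/365 = 173 yr

173 years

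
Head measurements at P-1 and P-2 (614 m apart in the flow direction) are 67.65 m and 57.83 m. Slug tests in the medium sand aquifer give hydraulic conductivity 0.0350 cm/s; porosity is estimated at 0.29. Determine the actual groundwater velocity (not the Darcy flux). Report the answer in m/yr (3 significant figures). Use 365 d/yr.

Hydraulic gradient i = (67.65 − 57.83) / 614 = 9.82 / 614 = 0.01599
K = 0.0350 cm/s × 864 = 30.24 m/d
Specific discharge q = 30.24 × 0.01599 = 0.4836 m/d
Seepage velocity v = q / n = 0.4836 / 0.29 = 1.668 m/d
   = 1.668 × 365 = 609 m/yr

609 m/yr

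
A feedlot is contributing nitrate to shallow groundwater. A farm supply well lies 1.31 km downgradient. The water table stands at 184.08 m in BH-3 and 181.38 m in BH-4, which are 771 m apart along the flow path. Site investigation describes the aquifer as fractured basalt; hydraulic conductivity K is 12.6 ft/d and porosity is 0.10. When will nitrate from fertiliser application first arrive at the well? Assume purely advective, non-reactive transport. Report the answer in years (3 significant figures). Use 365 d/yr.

26.7 years

Hydraulic gradient i = (184.08 − 181.38) / 771 = 2.70 / 771 = 0.003502
K = 12.6 ft/d × 0.3048 = 3.840 m/d
Specific discharge q = 3.840 × 0.003502 = 0.01345 m/d
Average linear velocity = 0.01345 / 0.10 = 0.1345 m/d
L = 1.31 km = 1310 m
t = L / v = 1310 / 0.1345 = 9740 d
   = 9740 / 365 = 26.7 yr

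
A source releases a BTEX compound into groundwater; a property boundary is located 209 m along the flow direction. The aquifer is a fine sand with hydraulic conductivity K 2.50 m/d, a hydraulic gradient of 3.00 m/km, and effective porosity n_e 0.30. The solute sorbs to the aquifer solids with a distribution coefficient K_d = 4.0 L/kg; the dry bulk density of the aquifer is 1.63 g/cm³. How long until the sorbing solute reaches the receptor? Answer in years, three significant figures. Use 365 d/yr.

Darcy flux q = K·i = 2.50 × 0.0030 = 0.007500 m/d
v = Ki/n = 2.50·0.0030/0.30 = 0.02500 m/d
Retardation R = 1 + ρ_b·K_d/n = 1 + 1.63×4.0/0.30 = 22.73
Contaminant velocity v_c = v/R = 0.02500/22.73 = 0.001100 m/d
t = L/v_c = 209/0.001100 = 190100 d
   = 190100/365 = 521 yr

521 years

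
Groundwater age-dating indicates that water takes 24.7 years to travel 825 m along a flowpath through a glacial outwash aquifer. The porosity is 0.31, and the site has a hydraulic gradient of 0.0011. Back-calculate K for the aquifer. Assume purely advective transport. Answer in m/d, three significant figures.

t = 24.7 years = 9016 d
v = L / t = 825 / 9016 = 0.09151 m/d
K = v · n / i = 0.09151 × 0.31 / 0.0011 = 25.8 m/d

25.8 m/d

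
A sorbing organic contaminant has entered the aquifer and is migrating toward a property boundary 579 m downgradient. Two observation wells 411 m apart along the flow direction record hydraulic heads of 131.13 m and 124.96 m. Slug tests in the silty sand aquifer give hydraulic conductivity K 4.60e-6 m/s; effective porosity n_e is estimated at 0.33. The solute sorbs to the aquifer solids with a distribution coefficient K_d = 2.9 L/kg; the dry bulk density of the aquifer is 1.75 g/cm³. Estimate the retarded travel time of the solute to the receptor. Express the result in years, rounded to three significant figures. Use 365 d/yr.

Hydraulic gradient i = (131.13 − 124.96) / 411 = 6.17 / 411 = 0.01501
K = 4.60e-6 m/s × 86400 s/d = 0.3974 m/d
Darcy flux q = K·i = 0.3974 × 0.01501 = 0.005966 m/d
Average linear velocity = 0.005966 / 0.33 = 0.01808 m/d
Retardation R = 1 + ρ_b·K_d/n = 1 + 1.75×2.9/0.33 = 16.38
Contaminant velocity v_c = v/R = 0.01808/16.38 = 0.001104 m/d
t = L/v_c = 579/0.001104 = 524500 d
   = 524500/365 = 1440 yr

1440 years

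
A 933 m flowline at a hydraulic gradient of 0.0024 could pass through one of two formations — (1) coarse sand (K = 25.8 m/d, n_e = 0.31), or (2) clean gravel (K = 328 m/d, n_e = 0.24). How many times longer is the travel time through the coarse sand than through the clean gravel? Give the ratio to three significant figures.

Unit 1 (coarse sand): v = 25.8×0.0024/0.31 = 0.1997 m/d, t = 933/0.1997 = 4671 d
Unit 2 (clean gravel): v = 328×0.0024/0.24 = 3.280 m/d, t = 933/3.280 = 284.5 d
t(coarse sand) / t(clean gravel) = 4671/284.5 = 16.4

16.4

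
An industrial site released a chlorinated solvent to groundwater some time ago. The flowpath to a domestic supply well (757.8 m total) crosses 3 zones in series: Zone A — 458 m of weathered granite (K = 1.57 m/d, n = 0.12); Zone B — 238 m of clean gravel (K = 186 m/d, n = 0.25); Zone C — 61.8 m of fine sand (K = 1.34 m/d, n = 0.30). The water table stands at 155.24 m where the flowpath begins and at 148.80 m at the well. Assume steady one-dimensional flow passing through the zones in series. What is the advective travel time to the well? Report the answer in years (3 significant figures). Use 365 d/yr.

19.2 years

Total head drop ΔH = 155.24 − 148.80 = 6.44 m
Continuity: the same q passes through each zone, so ΔH = q·Σ(L_j/K_j) — the zones act as resistances in series.
Σ(L/K) = 458/1.57 + 238/186 + 61.8/1.34 = 291.7 + 1.280 + 46.12 = 339.1 d
q = ΔH / Σ(L/K) = 6.44 / 339.1 = 0.01899 m/d (same in every zone)
Zone A: v = q/n = 0.01899/0.12 = 0.1583 m/d → t_A = 458/0.1583 = 2894 d
Zone B: v = q/n = 0.01899/0.25 = 0.07596 m/d → t_B = 238/0.07596 = 3133 d
Zone C: v = q/n = 0.01899/0.30 = 0.06330 m/d → t_C = 61.8/0.06330 = 976.3 d
Total t = 2894 + 3133 + 976.3 = 7004 d
   = 7004 / 365 = 19.2 yr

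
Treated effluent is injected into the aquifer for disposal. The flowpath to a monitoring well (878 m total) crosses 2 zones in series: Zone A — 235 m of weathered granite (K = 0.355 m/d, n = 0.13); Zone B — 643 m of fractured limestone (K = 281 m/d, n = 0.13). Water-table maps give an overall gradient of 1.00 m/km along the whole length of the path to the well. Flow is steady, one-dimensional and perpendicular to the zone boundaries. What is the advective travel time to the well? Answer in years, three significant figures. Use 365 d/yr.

For zones in series the flux q is common to all zones; the equivalent conductivity is the harmonic (thickness-weighted) mean, K_eq = L_total / Σ(L_j/K_j).
Σ(L/K) = 235/0.355 + 643/281 = 662.0 + 2.288 = 664.3 d
K_eq = L_total / Σ(L/K) = 878 / 664.3 = 1.322 m/d
q = K_eq · i = 1.322 × 0.0010 = 0.001322 m/d (same in every zone)
Zone A: v = q/n = 0.001322/0.13 = 0.01017 m/d → t_A = 235/0.01017 = 23110 d
Zone B: v = q/n = 0.001322/0.13 = 0.01017 m/d → t_B = 643/0.01017 = 63240 d
Total t = 23110 + 63240 = 86350 d
   = 86350 / 365 = 237 yr

237 years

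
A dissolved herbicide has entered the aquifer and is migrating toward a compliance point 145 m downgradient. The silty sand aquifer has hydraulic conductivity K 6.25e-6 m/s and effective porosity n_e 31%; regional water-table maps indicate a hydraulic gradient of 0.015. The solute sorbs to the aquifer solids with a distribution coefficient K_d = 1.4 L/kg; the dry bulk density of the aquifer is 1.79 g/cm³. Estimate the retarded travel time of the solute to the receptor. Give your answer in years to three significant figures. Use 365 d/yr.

138 years

K = 6.25e-6 m/s × 86400 s/d = 0.5400 m/d
Darcy flux q = K·i = 0.5400 × 0.015 = 0.008100 m/d
v = Ki/n = 0.5400·0.015/0.31 = 0.02613 m/d
Retardation R = 1 + ρ_b·K_d/n = 1 + 1.79×1.4/0.31 = 9.084
Contaminant velocity v_c = v/R = 0.02613/9.084 = 0.002876 m/d
t = L/v_c = 145/0.002876 = 50410 d
   = 50410/365 = 138 yr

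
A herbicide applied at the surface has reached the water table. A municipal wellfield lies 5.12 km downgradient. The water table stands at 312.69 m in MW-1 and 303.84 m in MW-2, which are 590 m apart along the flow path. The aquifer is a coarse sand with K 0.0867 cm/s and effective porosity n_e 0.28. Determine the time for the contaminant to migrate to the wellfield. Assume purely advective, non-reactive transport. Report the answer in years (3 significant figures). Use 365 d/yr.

3.50 years

Hydraulic gradient i = (312.69 − 303.84) / 590 = 8.85 / 590 = 0.01500
K = 0.0867 cm/s × 864 = 74.91 m/d
Darcy flux q = K·i = 74.91 × 0.01500 = 1.124 m/d
Seepage velocity v = q / n = 1.124 / 0.28 = 4.013 m/d
L = 5.12 km = 5120 m
t = L / v = 5120 / 4.013 = 1276 d
   = 1276 / 365 = 3.50 yr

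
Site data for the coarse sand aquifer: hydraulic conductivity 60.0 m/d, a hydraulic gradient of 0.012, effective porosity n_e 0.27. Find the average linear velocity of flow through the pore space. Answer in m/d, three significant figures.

Specific discharge q = 60.0 × 0.012 = 0.7200 m/d
Seepage velocity v = q / n = 0.7200 / 0.27 = 2.667 m/d

2.67 m/d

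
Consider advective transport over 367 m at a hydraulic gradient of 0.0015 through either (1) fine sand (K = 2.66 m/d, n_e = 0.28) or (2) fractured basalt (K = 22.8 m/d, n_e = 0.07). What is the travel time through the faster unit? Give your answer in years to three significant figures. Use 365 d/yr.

2.06 years

Unit 1 (fine sand): v = 2.66×0.0015/0.28 = 0.01425 m/d, t = 367/0.01425 = 25750 d
Unit 2 (fractured basalt): v = 22.8×0.0015/0.07 = 0.4886 m/d, t = 367/0.4886 = 751.2 d
Faster: 751.2 d / 365 = 2.06 yr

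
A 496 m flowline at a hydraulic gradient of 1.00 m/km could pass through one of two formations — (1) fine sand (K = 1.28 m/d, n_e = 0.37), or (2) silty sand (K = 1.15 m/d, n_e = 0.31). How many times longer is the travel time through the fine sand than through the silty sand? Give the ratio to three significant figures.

1.07

Unit 1 (fine sand): v = 1.28×0.0010/0.37 = 0.003459 m/d, t = 496/0.003459 = 143400 d
Unit 2 (silty sand): v = 1.15×0.0010/0.31 = 0.003710 m/d, t = 496/0.003710 = 133700 d
t(fine sand) / t(silty sand) = 143400/133700 = 1.07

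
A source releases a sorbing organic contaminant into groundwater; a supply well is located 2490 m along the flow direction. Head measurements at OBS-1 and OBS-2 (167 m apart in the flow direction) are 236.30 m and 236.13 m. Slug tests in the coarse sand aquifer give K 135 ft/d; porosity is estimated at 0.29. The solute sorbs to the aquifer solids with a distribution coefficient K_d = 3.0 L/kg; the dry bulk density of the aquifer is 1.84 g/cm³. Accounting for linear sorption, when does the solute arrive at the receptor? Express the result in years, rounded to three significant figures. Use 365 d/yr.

Hydraulic gradient i = (236.30 − 236.13) / 167 = 0.17 / 167 = 0.001018
K = 135 ft/d × 0.3048 = 41.15 m/d
q = Ki = 41.15 × 0.001018 = 0.04189 m/d
v = Ki/n = 41.15·0.001018/0.29 = 0.1444 m/d
Retardation R = 1 + ρ_b·K_d/n = 1 + 1.84×3.0/0.29 = 20.03
Contaminant velocity v_c = v/R = 0.1444/20.03 = 0.007209 m/d
t = L/v_c = 2490/0.007209 = 345400 d
   = 345400/365 = 946 yr

946 years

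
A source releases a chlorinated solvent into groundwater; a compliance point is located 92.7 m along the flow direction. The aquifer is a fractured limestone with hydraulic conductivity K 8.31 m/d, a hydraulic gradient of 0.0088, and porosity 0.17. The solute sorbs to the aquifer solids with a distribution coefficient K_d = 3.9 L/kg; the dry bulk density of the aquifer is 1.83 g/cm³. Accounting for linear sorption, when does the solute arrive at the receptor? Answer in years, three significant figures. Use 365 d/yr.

q = Ki = 8.31 × 0.0088 = 0.07313 m/d
v_s = q/n_e = 0.07313/0.17 = 0.4302 m/d
Retardation R = 1 + ρ_b·K_d/n = 1 + 1.83×3.9/0.17 = 42.98
Contaminant velocity v_c = v/R = 0.4302/42.98 = 0.01001 m/d
t = L/v_c = 92.7/0.01001 = 9263 d
   = 9263/365 = 25.4 yr

25.4 years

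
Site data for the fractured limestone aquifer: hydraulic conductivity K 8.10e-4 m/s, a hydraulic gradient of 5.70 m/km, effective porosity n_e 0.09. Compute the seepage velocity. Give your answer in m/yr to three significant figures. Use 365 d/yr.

1620 m/yr

K = 8.10e-4 m/s × 86400 s/d = 69.98 m/d
q = Ki = 69.98 × 0.0057 = 0.3989 m/d
v_s = q/n_e = 0.3989/0.09 = 4.432 m/d
   = 4.432 × 365 = 1620 m/yr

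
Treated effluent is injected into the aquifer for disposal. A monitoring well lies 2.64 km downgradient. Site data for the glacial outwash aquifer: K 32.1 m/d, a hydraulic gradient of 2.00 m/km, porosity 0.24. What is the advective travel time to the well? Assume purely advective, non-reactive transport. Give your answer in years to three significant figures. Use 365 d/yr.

27.0 years

Darcy flux q = K·i = 32.1 × 0.0020 = 0.06420 m/d
Average linear velocity = 0.06420 / 0.24 = 0.2675 m/d
L = 2.64 km = 2640 m
t = L / v = 2640 / 0.2675 = 9869 d
   = 9869 / 365 = 27.0 yr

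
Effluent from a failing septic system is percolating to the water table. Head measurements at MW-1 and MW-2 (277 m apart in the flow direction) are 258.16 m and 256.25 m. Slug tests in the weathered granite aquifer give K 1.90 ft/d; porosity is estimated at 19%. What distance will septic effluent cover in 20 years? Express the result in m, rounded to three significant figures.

Hydraulic gradient i = (258.16 − 256.25) / 277 = 1.91 / 277 = 0.006895
K = 1.90 ft/d × 0.3048 = 0.5791 m/d
q = Ki = 0.5791 × 0.006895 = 0.003993 m/d
Seepage velocity v = q / n = 0.003993 / 0.19 = 0.02102 m/d
T = 20 yr × 365 = 7300 d
L = v × T = 0.02102 × 7300 = 153.4 m

153 m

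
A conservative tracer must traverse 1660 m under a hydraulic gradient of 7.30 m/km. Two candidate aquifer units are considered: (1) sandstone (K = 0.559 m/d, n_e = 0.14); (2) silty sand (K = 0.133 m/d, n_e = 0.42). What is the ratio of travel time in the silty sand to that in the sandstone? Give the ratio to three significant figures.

12.6

Unit 1 (sandstone): v = 0.559×0.0073/0.14 = 0.02915 m/d, t = 1660/0.02915 = 56950 d
Unit 2 (silty sand): v = 0.133×0.0073/0.42 = 0.002312 m/d, t = 1660/0.002312 = 718100 d
t(silty sand) / t(sandstone) = 718100/56950 = 12.6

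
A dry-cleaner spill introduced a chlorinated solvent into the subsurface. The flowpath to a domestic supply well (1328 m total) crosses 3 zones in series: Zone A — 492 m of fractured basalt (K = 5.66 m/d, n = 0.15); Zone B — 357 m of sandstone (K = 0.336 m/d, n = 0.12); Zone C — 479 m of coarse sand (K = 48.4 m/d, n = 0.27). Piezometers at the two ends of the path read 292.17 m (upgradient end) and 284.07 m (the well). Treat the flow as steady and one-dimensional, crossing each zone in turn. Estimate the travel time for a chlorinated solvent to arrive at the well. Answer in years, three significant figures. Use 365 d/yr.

Total head drop ΔH = 292.17 − 284.07 = 8.10 m
Steady 1-D flow in series ⇒ the Darcy flux q is identical in every zone and the zone head losses add (resistances L/K in series).
Σ(L/K) = 492/5.66 + 357/0.336 + 479/48.4 = 86.93 + 1063 + 9.897 = 1159 d
q = ΔH / Σ(L/K) = 8.10 / 1159 = 0.006987 m/d (same in every zone)
Zone A: v = q/n = 0.006987/0.15 = 0.04658 m/d → t_A = 492/0.04658 = 10560 d
Zone B: v = q/n = 0.006987/0.12 = 0.05822 m/d → t_B = 357/0.05822 = 6132 d
Zone C: v = q/n = 0.006987/0.27 = 0.02588 m/d → t_C = 479/0.02588 = 18510 d
Total t = 10560 + 6132 + 18510 = 35200 d
   = 35200 / 365 = 96.5 yr

96.5 years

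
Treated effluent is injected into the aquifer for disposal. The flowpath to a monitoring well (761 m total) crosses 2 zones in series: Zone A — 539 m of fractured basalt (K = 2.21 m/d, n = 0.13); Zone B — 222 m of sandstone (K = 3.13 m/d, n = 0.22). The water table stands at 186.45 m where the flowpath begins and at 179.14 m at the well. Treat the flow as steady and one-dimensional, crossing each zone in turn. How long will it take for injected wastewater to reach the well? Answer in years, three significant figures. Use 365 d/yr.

14.0 years

Total head drop ΔH = 186.45 − 179.14 = 7.31 m
Continuity: the same q passes through each zone, so ΔH = q·Σ(L_j/K_j) — the zones act as resistances in series.
Σ(L/K) = 539/2.21 + 222/3.13 = 243.9 + 70.93 = 314.8 d
q = ΔH / Σ(L/K) = 7.31 / 314.8 = 0.02322 m/d (same in every zone)
Zone A: v = q/n = 0.02322/0.13 = 0.1786 m/d → t_A = 539/0.1786 = 3018 d
Zone B: v = q/n = 0.02322/0.22 = 0.1055 m/d → t_B = 222/0.1055 = 2103 d
Total t = 3018 + 2103 = 5121 d
   = 5121 / 365 = 14.0 yr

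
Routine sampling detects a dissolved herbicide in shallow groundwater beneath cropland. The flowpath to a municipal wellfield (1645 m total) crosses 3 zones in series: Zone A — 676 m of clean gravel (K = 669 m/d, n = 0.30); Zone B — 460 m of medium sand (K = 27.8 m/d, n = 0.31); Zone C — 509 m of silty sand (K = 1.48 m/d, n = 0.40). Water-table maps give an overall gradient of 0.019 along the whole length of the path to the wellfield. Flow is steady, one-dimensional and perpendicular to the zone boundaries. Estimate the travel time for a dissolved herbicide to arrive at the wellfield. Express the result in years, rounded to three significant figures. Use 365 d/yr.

Steady 1-D flow in series ⇒ the Darcy flux q is identical in every zone and the zone head losses add (resistances L/K in series).
Σ(L/K) = 676/669 + 460/27.8 + 509/1.48 = 1.010 + 16.55 + 343.9 = 361.5 d
K_eq = L_total / Σ(L/K) = 1645 / 361.5 = 4.551 m/d
q = K_eq · i = 4.551 × 0.019 = 0.08646 m/d (same in every zone)
Zone A: v = q/n = 0.08646/0.30 = 0.2882 m/d → t_A = 676/0.2882 = 2345 d
Zone B: v = q/n = 0.08646/0.31 = 0.2789 m/d → t_B = 460/0.2789 = 1649 d
Zone C: v = q/n = 0.08646/0.40 = 0.2162 m/d → t_C = 509/0.2162 = 2355 d
Total t = 2345 + 1649 + 2355 = 6349 d
   = 6349 / 365 = 17.4 yr

17.4 years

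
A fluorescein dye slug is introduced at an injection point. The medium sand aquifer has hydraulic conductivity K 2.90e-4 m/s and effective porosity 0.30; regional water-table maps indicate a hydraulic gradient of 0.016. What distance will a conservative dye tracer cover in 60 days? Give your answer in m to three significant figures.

K = 2.90e-4 m/s × 86400 s/d = 25.06 m/d
q = Ki = 25.06 × 0.016 = 0.4009 m/d
v = Ki/n = 25.06·0.016/0.30 = 1.336 m/d
L = v × T = 1.336 × 60 = 80.18 m

80.2 m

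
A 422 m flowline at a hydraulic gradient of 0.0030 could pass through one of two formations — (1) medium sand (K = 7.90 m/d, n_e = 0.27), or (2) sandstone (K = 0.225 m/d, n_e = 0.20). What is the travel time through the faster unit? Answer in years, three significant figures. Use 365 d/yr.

13.2 years

Unit 1 (medium sand): v = 7.90×0.0030/0.27 = 0.08778 m/d, t = 422/0.08778 = 4808 d
Unit 2 (sandstone): v = 0.225×0.0030/0.20 = 0.003375 m/d, t = 422/0.003375 = 125000 d
Faster: 4808 d / 365 = 13.2 yr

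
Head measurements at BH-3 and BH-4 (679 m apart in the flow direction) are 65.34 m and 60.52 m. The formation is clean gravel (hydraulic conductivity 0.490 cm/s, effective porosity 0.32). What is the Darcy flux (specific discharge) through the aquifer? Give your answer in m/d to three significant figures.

Hydraulic gradient i = (65.34 − 60.52) / 679 = 4.82 / 679 = 0.007099
K = 0.490 cm/s × 864 = 423.4 m/d
Specific discharge q = 423.4 × 0.007099 = 3.005 m/d

3.01 m/d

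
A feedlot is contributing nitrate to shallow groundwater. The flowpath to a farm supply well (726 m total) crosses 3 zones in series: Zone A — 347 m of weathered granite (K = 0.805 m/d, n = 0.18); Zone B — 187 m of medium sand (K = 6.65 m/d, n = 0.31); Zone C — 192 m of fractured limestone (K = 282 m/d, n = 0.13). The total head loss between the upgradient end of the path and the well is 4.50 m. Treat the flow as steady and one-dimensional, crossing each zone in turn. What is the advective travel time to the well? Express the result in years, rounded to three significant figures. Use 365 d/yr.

Continuity: the same q passes through each zone, so ΔH = q·Σ(L_j/K_j) — the zones act as resistances in series.
Σ(L/K) = 347/0.805 + 187/6.65 + 192/282 = 431.1 + 28.12 + 0.6809 = 459.9 d
q = ΔH / Σ(L/K) = 4.50 / 459.9 = 0.009786 m/d (same in every zone)
Zone A: v = q/n = 0.009786/0.18 = 0.05436 m/d → t_A = 347/0.05436 = 6383 d
Zone B: v = q/n = 0.009786/0.31 = 0.03157 m/d → t_B = 187/0.03157 = 5924 d
Zone C: v = q/n = 0.009786/0.13 = 0.07527 m/d → t_C = 192/0.07527 = 2551 d
Total t = 6383 + 5924 + 2551 = 14860 d
   = 14860 / 365 = 40.7 yr

40.7 years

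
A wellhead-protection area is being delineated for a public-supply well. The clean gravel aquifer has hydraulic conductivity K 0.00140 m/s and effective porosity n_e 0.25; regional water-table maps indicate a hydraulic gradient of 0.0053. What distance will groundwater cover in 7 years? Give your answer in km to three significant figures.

6.55 km

K = 0.00140 m/s × 86400 s/d = 121.0 m/d
Darcy flux q = K·i = 121.0 × 0.0053 = 0.6411 m/d
v_s = q/n_e = 0.6411/0.25 = 2.564 m/d
T = 7 yr × 365 = 2555 d
L = v × T = 2.564 × 2555 = 6552 m
   = 6.55 km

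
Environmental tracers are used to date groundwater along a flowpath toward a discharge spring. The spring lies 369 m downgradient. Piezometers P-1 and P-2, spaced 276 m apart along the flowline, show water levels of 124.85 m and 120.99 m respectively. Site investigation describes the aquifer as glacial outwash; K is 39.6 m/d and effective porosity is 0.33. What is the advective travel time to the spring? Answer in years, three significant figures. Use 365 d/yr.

0.602 years

Hydraulic gradient i = (124.85 − 120.99) / 276 = 3.86 / 276 = 0.01399
Darcy flux q = K·i = 39.6 × 0.01399 = 0.5538 m/d
Seepage velocity v = q / n = 0.5538 / 0.33 = 1.678 m/d
t = L / v = 369 / 1.678 = 219.9 d
   = 219.9 / 365 = 0.602 yr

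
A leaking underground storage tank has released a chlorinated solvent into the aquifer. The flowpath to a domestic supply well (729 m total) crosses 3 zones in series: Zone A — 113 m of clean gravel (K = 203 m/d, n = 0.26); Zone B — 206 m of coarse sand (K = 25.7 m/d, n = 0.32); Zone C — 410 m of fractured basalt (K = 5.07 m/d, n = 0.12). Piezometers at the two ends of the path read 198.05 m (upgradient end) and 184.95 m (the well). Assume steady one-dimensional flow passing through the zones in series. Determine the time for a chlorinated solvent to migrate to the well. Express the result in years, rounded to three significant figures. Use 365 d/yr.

Total head drop ΔH = 198.05 − 184.95 = 13.10 m
Steady 1-D flow in series ⇒ the Darcy flux q is identical in every zone and the zone head losses add (resistances L/K in series).
Σ(L/K) = 113/203 + 206/25.7 + 410/5.07 = 0.5567 + 8.016 + 80.87 = 89.44 d
q = ΔH / Σ(L/K) = 13.10 / 89.44 = 0.1465 m/d (same in every zone)
Zone A: v = q/n = 0.1465/0.26 = 0.5633 m/d → t_A = 113/0.5633 = 200.6 d
Zone B: v = q/n = 0.1465/0.32 = 0.4577 m/d → t_B = 206/0.4577 = 450.1 d
Zone C: v = q/n = 0.1465/0.12 = 1.221 m/d → t_C = 410/1.221 = 335.9 d
Total t = 200.6 + 450.1 + 335.9 = 986.6 d
   = 986.6 / 365 = 2.70 yr

2.70 years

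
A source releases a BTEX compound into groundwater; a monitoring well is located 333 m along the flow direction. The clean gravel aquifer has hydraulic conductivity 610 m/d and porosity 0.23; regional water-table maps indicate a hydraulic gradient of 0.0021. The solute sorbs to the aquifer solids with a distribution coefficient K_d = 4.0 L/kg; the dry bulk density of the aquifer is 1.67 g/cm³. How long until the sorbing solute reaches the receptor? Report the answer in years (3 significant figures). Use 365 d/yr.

Specific discharge q = 610 × 0.0021 = 1.281 m/d
Seepage velocity v = q / n = 1.281 / 0.23 = 5.570 m/d
Retardation R = 1 + ρ_b·K_d/n = 1 + 1.67×4.0/0.23 = 30.04
Contaminant velocity v_c = v/R = 5.570/30.04 = 0.1854 m/d
t = L/v_c = 333/0.1854 = 1796 d
   = 1796/365 = 4.92 yr

4.92 years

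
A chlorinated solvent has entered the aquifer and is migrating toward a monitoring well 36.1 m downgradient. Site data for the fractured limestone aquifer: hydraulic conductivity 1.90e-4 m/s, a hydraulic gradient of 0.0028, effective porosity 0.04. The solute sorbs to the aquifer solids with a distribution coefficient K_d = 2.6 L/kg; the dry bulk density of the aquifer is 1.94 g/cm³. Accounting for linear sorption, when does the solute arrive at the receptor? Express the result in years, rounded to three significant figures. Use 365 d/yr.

10.9 years

K = 1.90e-4 m/s × 86400 s/d = 16.42 m/d
Darcy flux q = K·i = 16.42 × 0.0028 = 0.04596 m/d
v = Ki/n = 16.42·0.0028/0.04 = 1.149 m/d
Retardation R = 1 + ρ_b·K_d/n = 1 + 1.94×2.6/0.04 = 127.1
Contaminant velocity v_c = v/R = 1.149/127.1 = 0.009041 m/d
t = L/v_c = 36.1/0.009041 = 3993 d
   = 3993/365 = 10.9 yr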